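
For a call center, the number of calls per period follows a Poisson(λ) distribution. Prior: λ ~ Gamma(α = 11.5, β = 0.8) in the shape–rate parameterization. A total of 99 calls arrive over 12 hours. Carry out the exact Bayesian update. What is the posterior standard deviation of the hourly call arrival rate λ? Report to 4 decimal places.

With a Gamma(shape α, rate β) prior, the Poisson likelihood is conjugate: the posterior is Gamma(α + ΣXᵢ, β + n).
Posterior: Gamma(α+S, β+n) = Gamma(11.5+99, 0.8+12) = Gamma(110.5, 12.8).
SD = √α/β = √110.5/12.8 = 0.8212.

0.8212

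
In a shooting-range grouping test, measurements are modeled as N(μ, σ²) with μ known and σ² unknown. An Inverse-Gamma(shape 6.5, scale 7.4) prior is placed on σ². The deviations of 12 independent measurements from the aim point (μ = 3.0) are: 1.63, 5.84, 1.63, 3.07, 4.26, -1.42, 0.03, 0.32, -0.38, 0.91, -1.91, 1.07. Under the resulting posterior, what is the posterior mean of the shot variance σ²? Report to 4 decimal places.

With known mean μ and an Inverse-Gamma(α, β) prior on σ², the Normal likelihood is conjugate: posterior is Inv-Gamma(α + n/2, β + Σ(xᵢ−μ)²/2).
Σ(xᵢ−μ)² = (1.63)² + (5.84)² + (1.63)² + (3.07)² + (4.26)² + (-1.42)² + (0.03)² + (0.32)² + (-0.38)² + (0.91)² + (-1.91)² + (1.07)² = 74.8771.
Posterior: Inv-Gamma(6.5 + 12/2, 7.4 + 74.8771/2) = Inv-Gamma(12.50, 44.83855).
E[σ²|data] = β/(α−1) = 44.83855/11.50 = 3.8990.

3.8990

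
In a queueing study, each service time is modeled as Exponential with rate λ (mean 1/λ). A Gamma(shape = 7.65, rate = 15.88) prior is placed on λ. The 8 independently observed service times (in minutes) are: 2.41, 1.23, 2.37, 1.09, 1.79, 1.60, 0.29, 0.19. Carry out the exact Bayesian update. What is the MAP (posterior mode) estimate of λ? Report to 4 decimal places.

With a Gamma(shape α, rate β) prior on the exponential rate λ, the posterior after n observations with total T = Σxᵢ is Gamma(α+n, β+T).
Sum of observations T = 10.97 minutes; n = 8.
Posterior: Gamma(7.65+8, 15.88+10.97) = Gamma(15.65, 26.85).
Mode = (α−1)/β = 0.5456.

0.5456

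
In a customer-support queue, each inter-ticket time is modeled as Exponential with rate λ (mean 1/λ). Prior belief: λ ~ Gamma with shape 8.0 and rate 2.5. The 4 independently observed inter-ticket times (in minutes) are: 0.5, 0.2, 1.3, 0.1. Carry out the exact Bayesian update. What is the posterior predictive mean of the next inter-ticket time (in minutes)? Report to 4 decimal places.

With a Gamma(shape α, rate β) prior on the exponential rate λ, the posterior after n observations with total T = Σxᵢ is Gamma(α+n, β+T).
Sum of observations T = 2.1 minutes; n = 4.
Posterior: Gamma(8.0+4, 2.5+2.1) = Gamma(12.0, 4.6).
The predictive distribution for the next observation is Lomax; its mean is β/(α−1) = 4.6/11.0 = 0.4182.

0.4182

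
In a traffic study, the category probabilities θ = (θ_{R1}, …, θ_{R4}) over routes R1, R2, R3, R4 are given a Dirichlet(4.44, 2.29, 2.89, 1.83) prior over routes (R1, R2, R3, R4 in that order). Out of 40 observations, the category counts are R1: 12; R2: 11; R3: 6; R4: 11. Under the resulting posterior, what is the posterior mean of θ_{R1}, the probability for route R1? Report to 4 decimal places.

The Dirichlet prior is conjugate to the Multinomial likelihood: each posterior αⱼ = prior αⱼ + observed count nⱼ.
Posterior concentration: (16.44, 13.29, 8.89, 12.83), total = 51.45.
E[θ_{R1}|data] = α_{R1}/Σα = 16.44/51.45 = 0.3195.

0.3195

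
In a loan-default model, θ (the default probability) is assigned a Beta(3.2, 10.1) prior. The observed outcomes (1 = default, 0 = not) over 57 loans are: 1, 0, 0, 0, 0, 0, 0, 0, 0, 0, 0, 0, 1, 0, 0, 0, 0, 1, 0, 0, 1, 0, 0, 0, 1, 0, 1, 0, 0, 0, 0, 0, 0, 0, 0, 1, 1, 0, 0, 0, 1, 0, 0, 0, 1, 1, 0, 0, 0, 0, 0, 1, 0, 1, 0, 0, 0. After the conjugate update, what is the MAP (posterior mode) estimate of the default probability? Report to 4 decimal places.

0.2225

The Beta prior is conjugate to a Binomial/Bernoulli likelihood; the update adds successes to α and failures to β.
Posterior: Beta(α+k, β+n−k) = Beta(3.2+13, 10.1+44) = Beta(16.2, 54.1).
Mode of Beta(a,b) for a,b>1 is (a−1)/(a+b−2) = 15.2/68.3 = 0.2225.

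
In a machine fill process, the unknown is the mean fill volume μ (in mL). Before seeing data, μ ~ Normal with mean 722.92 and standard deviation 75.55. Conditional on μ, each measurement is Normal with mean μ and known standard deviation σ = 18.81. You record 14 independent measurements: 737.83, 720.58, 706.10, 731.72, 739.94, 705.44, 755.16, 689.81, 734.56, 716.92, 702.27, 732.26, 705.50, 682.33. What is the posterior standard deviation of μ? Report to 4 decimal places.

For Normal data with known variance σ², a Normal(μ₀, σ₀²) prior on μ is conjugate. Posterior precision = 1/σ₀² + n/σ²; posterior mean is the precision-weighted average of μ₀ and x̄.
σ₀² = 75.55² = 5707.8025, σ² = 18.81² = 353.8161; σ² + n·σ₀² = 353.8161 + 14·5707.8025 = 80263.0511.
Posterior precision = 1/σ₀² + n/σ² = 1/5707.8025 + 14/353.8161 = (σ² + n·σ₀²)/(σ₀²σ²) = 80263.0511/(5707.8025·353.8161); posterior variance σₙ² = σ₀²σ²/(σ² + n·σ₀²) = 5707.8025·353.8161/80263.0511 = 25.161172.
Posterior SD = √σₙ² = √(5707.8025·353.8161/80263.0511) = 5.0161.

5.0161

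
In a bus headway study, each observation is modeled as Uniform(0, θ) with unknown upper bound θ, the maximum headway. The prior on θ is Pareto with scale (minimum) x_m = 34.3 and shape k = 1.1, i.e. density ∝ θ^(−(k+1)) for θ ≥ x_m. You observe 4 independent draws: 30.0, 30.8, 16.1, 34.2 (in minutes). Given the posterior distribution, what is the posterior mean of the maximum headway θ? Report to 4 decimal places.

A Pareto(scale x_m, shape k) prior on the upper bound θ of Uniform(0, θ) is conjugate: posterior is Pareto(max(x_m, max xᵢ), k + n).
Sample maximum = 34.2; prior scale x_m = 34.3 → posterior scale = max = 34.3.
Posterior shape = 1.1 + 4 = 5.1.
E[θ|data] = k·x_m/(k−1) = 5.1·34.3/4.1 = 42.6659.

42.6659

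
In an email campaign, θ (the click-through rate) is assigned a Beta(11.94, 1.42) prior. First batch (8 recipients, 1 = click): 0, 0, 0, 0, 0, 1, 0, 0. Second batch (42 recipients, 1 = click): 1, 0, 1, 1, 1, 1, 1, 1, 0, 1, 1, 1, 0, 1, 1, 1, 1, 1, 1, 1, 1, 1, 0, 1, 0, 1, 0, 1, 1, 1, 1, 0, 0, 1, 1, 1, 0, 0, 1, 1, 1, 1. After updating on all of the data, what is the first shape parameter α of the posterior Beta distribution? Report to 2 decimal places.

The Beta prior is conjugate to a Binomial/Bernoulli likelihood; the update adds successes to α and failures to β.
After batch 1: Beta(11.94+1, 1.42+7) = Beta(12.94, 8.42).
After batch 2: Beta(12.94+32, 8.42+10) = Beta(44.94, 18.42).
Posterior α = 44.94.

44.94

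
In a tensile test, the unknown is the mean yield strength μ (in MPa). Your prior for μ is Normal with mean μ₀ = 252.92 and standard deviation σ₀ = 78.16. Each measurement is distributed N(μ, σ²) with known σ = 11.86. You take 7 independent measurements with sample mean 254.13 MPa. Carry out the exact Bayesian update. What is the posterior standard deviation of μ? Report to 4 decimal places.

4.4753

For Normal data with known variance σ², a Normal(μ₀, σ₀²) prior on μ is conjugate. Posterior precision = 1/σ₀² + n/σ²; posterior mean is the precision-weighted average of μ₀ and x̄.
σ₀² = 78.16² = 6108.9856, σ² = 11.86² = 140.6596; σ² + n·σ₀² = 140.6596 + 7·6108.9856 = 42903.5588.
Posterior precision = 1/σ₀² + n/σ² = 1/6108.9856 + 7/140.6596 = (σ² + n·σ₀²)/(σ₀²σ²) = 42903.5588/(6108.9856·140.6596); posterior variance σₙ² = σ₀²σ²/(σ² + n·σ₀²) = 6108.9856·140.6596/42903.5588 = 20.028350.
Posterior SD = √σₙ² = √(6108.9856·140.6596/42903.5588) = 4.4753.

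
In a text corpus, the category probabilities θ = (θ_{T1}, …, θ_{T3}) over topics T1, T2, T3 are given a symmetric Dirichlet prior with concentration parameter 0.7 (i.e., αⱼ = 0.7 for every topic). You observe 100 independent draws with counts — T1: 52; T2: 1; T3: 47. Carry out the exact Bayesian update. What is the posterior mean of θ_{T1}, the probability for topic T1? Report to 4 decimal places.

0.5162

The Dirichlet prior is conjugate to the Multinomial likelihood: each posterior αⱼ = prior αⱼ + observed count nⱼ.
Posterior concentration: (52.7, 1.7, 47.7), total = 102.1.
E[θ_{T1}|data] = α_{T1}/Σα = 52.7/102.1 = 0.5162.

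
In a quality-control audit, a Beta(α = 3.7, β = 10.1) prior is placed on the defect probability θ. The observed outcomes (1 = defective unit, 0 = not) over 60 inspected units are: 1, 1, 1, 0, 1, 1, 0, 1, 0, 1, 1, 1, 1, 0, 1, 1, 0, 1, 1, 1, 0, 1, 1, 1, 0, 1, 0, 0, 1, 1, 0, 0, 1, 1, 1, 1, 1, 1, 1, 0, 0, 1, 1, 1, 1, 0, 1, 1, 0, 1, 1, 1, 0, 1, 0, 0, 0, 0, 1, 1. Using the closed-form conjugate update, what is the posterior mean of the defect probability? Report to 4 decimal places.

The Beta prior is conjugate to a Binomial/Bernoulli likelihood; the update adds successes to α and failures to β.
Posterior: Beta(α+k, β+n−k) = Beta(3.7+40, 10.1+20) = Beta(43.7, 30.1).
Posterior mean = α/(α+β) = 43.7/73.8 = 0.5921.

0.5921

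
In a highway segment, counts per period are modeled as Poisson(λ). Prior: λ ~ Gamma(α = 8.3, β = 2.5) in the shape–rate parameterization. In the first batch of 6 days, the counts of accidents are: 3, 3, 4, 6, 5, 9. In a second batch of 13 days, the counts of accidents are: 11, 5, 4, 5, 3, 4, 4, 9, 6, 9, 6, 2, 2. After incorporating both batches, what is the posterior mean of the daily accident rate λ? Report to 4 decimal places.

With a Gamma(shape α, rate β) prior, the Poisson likelihood is conjugate: the posterior is Gamma(α + ΣXᵢ, β + n).
Batch 1: sum of counts S = 30 over n = 6 days.
After batch 1: Gamma(α+S, β+n) = Gamma(8.3+30, 2.5+6) = Gamma(38.3, 8.5).
Batch 2: sum of counts S = 70 over n = 13 days.
After batch 2: Gamma(α+S, β+n) = Gamma(38.3+70, 8.5+13) = Gamma(108.3, 21.5).
Posterior mean = α/β = 108.3/21.5 = 5.0372.

5.0372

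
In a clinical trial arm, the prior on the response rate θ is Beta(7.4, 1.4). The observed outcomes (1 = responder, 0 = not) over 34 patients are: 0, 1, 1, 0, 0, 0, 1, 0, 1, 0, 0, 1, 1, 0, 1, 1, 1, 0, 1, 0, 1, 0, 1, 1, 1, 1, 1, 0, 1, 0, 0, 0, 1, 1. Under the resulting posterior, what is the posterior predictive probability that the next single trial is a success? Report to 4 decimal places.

The Beta prior is conjugate to a Binomial/Bernoulli likelihood; the update adds successes to α and failures to β.
Posterior: Beta(α+k, β+n−k) = Beta(7.4+19, 1.4+15) = Beta(26.4, 16.4).
For a single future Bernoulli trial, P(success | data) = α/(α+β) = 0.6168.

0.6168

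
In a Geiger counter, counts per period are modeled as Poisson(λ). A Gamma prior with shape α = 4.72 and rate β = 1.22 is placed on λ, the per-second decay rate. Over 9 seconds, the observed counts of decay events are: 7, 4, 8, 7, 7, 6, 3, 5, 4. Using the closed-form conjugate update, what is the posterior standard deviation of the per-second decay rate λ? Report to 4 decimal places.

With a Gamma(shape α, rate β) prior, the Poisson likelihood is conjugate: the posterior is Gamma(α + ΣXᵢ, β + n).
Sum of counts S = 51 over n = 9 seconds.
Posterior: Gamma(α+S, β+n) = Gamma(4.72+51, 1.22+9) = Gamma(55.72, 10.22).
SD = √α/β = √55.72/10.22 = 0.7304.

0.7304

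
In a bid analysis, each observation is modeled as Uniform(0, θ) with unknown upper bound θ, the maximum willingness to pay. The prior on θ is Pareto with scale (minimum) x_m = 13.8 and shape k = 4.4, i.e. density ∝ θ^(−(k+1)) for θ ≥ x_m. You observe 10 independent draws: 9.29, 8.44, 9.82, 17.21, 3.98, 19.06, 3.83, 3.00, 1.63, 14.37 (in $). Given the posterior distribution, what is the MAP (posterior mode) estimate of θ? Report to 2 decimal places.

A Pareto(scale x_m, shape k) prior on the upper bound θ of Uniform(0, θ) is conjugate: posterior is Pareto(max(x_m, max xᵢ), k + n).
Sample maximum = 19.06; prior scale x_m = 13.8 → posterior scale = max = 19.06.
Posterior shape = 4.4 + 10 = 14.4.
The Pareto density is decreasing on [x_m, ∞), so the mode is x_m = 19.06.

19.06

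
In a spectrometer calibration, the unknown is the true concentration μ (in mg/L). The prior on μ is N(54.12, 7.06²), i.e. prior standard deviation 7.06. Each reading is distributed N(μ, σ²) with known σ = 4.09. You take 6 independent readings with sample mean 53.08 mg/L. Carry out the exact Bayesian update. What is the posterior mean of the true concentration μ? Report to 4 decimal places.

53.1351

For Normal data with known variance σ², a Normal(μ₀, σ₀²) prior on μ is conjugate. Posterior precision = 1/σ₀² + n/σ²; posterior mean is the precision-weighted average of μ₀ and x̄.
n·x̄ = 6·53.08 = 318.48.
σ₀² = 7.06² = 49.8436, σ² = 4.09² = 16.7281; σ² + n·σ₀² = 16.7281 + 6·49.8436 = 315.7897.
Posterior mean = (μ₀/σ₀² + n·x̄/σ²)/(1/σ₀² + n/σ²) = (σ²·μ₀ + σ₀²·n·x̄)/(σ² + n·σ₀²) = (16.7281·54.12 + 49.8436·318.48)/315.7897 = 16779.5145/315.7897 = 53.1351.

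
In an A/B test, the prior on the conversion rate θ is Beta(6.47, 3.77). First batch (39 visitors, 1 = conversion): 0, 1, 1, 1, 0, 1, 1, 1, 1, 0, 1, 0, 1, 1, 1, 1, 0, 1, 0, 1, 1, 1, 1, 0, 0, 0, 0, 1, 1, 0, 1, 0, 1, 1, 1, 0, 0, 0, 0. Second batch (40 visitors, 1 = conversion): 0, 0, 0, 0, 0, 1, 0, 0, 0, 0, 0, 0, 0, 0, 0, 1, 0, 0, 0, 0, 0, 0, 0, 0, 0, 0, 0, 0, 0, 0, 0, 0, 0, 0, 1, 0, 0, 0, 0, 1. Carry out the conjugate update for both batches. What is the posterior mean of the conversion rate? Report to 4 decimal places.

The Beta prior is conjugate to a Binomial/Bernoulli likelihood; the update adds successes to α and failures to β.
After batch 1: Beta(6.47+23, 3.77+16) = Beta(29.47, 19.77).
After batch 2: Beta(29.47+4, 19.77+36) = Beta(33.47, 55.77).
Posterior mean = α/(α+β) = 33.47/89.24 = 0.3751.

0.3751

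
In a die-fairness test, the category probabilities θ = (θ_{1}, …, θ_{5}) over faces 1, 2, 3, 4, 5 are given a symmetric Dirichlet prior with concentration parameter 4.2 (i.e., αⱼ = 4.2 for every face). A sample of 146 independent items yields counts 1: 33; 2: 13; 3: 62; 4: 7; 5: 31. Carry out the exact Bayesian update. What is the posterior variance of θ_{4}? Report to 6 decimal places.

The Dirichlet prior is conjugate to the Multinomial likelihood: each posterior αⱼ = prior αⱼ + observed count nⱼ.
Posterior concentration: (37.2, 17.2, 66.2, 11.2, 35.2), total = 167.0.
Var[θ_j] = α_j(Σα−α_j)/((Σα)²(Σα+1)) = 11.2·155.8/(167.0²·168.0) = 0.000372.

0.000372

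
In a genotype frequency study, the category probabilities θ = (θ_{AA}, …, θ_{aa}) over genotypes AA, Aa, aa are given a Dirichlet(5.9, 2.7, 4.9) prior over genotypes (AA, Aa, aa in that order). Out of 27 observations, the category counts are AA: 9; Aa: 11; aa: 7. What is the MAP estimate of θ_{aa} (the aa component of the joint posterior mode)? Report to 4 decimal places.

0.2907

The Dirichlet prior is conjugate to the Multinomial likelihood: each posterior αⱼ = prior αⱼ + observed count nⱼ.
Posterior concentration: (14.9, 13.7, 11.9), total = 40.5.
Joint mode component: (α_{aa}−1)/(Σα−K) = 10.9/37.5 = 0.2907.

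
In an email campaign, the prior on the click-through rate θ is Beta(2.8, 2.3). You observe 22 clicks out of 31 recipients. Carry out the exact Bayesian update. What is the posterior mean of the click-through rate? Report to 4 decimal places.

0.6870

The Beta prior is conjugate to a Binomial/Bernoulli likelihood; the update adds successes to α and failures to β.
Posterior: Beta(α+k, β+n−k) = Beta(2.8+22, 2.3+9) = Beta(24.8, 11.3).
Posterior mean = α/(α+β) = 24.8/36.1 = 0.6870.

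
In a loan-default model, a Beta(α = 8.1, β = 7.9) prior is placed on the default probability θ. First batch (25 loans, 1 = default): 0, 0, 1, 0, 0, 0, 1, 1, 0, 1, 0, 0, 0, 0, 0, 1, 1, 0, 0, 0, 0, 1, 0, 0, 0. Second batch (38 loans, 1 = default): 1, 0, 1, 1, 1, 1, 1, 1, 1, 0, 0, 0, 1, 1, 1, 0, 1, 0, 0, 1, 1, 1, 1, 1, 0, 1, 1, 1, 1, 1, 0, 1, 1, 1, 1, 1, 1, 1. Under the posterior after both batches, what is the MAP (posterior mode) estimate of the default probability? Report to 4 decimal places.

0.5597

The Beta prior is conjugate to a Binomial/Bernoulli likelihood; the update adds successes to α and failures to β.
After batch 1: Beta(8.1+7, 7.9+18) = Beta(15.1, 25.9).
After batch 2: Beta(15.1+29, 25.9+9) = Beta(44.1, 34.9).
Mode of Beta(a,b) for a,b>1 is (a−1)/(a+b−2) = 43.1/77.0 = 0.5597.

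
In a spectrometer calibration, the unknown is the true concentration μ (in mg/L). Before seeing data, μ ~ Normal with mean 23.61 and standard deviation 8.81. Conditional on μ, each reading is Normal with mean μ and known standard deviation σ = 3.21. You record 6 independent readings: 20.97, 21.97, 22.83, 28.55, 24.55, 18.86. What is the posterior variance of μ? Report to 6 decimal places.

For Normal data with known variance σ², a Normal(μ₀, σ₀²) prior on μ is conjugate. Posterior precision = 1/σ₀² + n/σ²; posterior mean is the precision-weighted average of μ₀ and x̄.
σ₀² = 8.81² = 77.6161, σ² = 3.21² = 10.3041; σ² + n·σ₀² = 10.3041 + 6·77.6161 = 476.0007.
Posterior precision = 1/σ₀² + n/σ² = 1/77.6161 + 6/10.3041 = (σ² + n·σ₀²)/(σ₀²σ²) = 476.0007/(77.6161·10.3041); posterior variance σₙ² = σ₀²σ²/(σ² + n·σ₀²) = 77.6161·10.3041/476.0007 = 1.680174.

1.680174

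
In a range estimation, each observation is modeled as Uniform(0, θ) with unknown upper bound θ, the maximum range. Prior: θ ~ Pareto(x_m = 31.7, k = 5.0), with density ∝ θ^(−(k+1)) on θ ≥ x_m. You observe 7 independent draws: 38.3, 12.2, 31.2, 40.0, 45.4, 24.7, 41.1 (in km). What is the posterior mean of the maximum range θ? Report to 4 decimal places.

49.5273

A Pareto(scale x_m, shape k) prior on the upper bound θ of Uniform(0, θ) is conjugate: posterior is Pareto(max(x_m, max xᵢ), k + n).
Sample maximum = 45.4; prior scale x_m = 31.7 → posterior scale = max = 45.4.
Posterior shape = 5.0 + 7 = 12.0.
E[θ|data] = k·x_m/(k−1) = 12.0·45.4/11.0 = 49.5273.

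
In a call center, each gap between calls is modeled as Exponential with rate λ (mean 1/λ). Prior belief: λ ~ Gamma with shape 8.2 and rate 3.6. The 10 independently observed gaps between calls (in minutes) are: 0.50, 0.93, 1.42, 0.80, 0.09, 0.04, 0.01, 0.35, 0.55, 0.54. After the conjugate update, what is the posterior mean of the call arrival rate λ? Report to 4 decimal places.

2.0612

With a Gamma(shape α, rate β) prior on the exponential rate λ, the posterior after n observations with total T = Σxᵢ is Gamma(α+n, β+T).
Sum of observations T = 5.23 minutes; n = 10.
Posterior: Gamma(8.2+10, 3.6+5.23) = Gamma(18.2, 8.83).
Posterior mean of λ = α/β = 18.2/8.83 = 2.0612.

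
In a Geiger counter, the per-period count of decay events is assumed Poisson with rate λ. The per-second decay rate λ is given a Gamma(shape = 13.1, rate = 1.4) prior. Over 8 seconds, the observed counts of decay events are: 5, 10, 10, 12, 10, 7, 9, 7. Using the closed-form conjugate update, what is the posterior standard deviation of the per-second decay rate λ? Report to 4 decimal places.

0.9698

With a Gamma(shape α, rate β) prior, the Poisson likelihood is conjugate: the posterior is Gamma(α + ΣXᵢ, β + n).
Sum of counts S = 70 over n = 8 seconds.
Posterior: Gamma(α+S, β+n) = Gamma(13.1+70, 1.4+8) = Gamma(83.1, 9.4).
SD = √α/β = √83.1/9.4 = 0.9698.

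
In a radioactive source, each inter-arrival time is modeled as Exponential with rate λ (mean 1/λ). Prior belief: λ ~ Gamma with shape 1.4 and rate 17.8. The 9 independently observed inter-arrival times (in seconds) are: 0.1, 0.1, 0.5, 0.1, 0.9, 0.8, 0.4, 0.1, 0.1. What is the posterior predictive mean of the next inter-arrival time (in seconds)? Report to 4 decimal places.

With a Gamma(shape α, rate β) prior on the exponential rate λ, the posterior after n observations with total T = Σxᵢ is Gamma(α+n, β+T).
Sum of observations T = 3.1 seconds; n = 9.
Posterior: Gamma(1.4+9, 17.8+3.1) = Gamma(10.4, 20.9).
The predictive distribution for the next observation is Lomax; its mean is β/(α−1) = 20.9/9.4 = 2.2234.

2.2234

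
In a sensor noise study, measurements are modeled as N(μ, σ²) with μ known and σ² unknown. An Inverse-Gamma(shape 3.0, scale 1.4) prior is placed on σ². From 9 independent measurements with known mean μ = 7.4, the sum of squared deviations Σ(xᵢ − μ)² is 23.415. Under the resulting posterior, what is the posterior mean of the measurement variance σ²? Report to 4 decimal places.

2.0165

With known mean μ and an Inverse-Gamma(α, β) prior on σ², the Normal likelihood is conjugate: posterior is Inv-Gamma(α + n/2, β + Σ(xᵢ−μ)²/2).
Posterior: Inv-Gamma(3.0 + 9/2, 1.4 + 23.415/2) = Inv-Gamma(7.50, 13.1075).
E[σ²|data] = β/(α−1) = 13.1075/6.50 = 2.0165.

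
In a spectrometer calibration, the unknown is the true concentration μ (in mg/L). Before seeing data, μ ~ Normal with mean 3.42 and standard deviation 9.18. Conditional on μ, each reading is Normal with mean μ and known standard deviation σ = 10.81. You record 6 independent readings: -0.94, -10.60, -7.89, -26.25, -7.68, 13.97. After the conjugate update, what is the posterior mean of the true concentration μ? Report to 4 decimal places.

-4.6906

For Normal data with known variance σ², a Normal(μ₀, σ₀²) prior on μ is conjugate. Posterior precision = 1/σ₀² + n/σ²; posterior mean is the precision-weighted average of μ₀ and x̄.
Σxᵢ = (-0.94) + (-10.60) + (-7.89) + (-26.25) + (-7.68) + 13.97 = -39.39, so n·x̄ = -39.39.
σ₀² = 9.18² = 84.2724, σ² = 10.81² = 116.8561; σ² + n·σ₀² = 116.8561 + 6·84.2724 = 622.4905.
Posterior mean = (μ₀/σ₀² + n·x̄/σ²)/(1/σ₀² + n/σ²) = (σ²·μ₀ + σ₀²·n·x̄)/(σ² + n·σ₀²) = (116.8561·3.42 + 84.2724·(-39.39))/622.4905 = -2919.841974/622.4905 = -4.6906.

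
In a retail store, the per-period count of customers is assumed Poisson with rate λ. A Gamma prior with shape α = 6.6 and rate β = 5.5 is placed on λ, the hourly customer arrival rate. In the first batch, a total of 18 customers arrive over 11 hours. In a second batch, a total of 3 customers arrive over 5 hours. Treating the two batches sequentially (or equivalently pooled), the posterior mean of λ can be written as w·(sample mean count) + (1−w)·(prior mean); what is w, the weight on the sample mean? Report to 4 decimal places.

With a Gamma(shape α, rate β) prior, the Poisson likelihood is conjugate: the posterior is Gamma(α + ΣXᵢ, β + n).
Total number of hours: n = 11 + 5 = 16.
Posterior mean = (α₀+S)/(β₀+n) = [n/(β₀+n)]·(S/n) + [β₀/(β₀+n)]·(α₀/β₀), so only n and β₀ enter the weight.
Weight on data w = n/(β₀+n) = 16/(5.5+16) = 16/21.5 = 0.7442.

0.7442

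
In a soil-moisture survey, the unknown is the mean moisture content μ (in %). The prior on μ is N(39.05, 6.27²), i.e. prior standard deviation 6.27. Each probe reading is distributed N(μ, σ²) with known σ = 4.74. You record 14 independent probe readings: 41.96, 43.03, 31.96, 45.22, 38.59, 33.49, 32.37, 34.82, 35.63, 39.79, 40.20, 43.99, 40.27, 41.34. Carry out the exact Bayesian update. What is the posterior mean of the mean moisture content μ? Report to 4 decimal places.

For Normal data with known variance σ², a Normal(μ₀, σ₀²) prior on μ is conjugate. Posterior precision = 1/σ₀² + n/σ²; posterior mean is the precision-weighted average of μ₀ and x̄.
Σxᵢ = 41.96 + 43.03 + 31.96 + 45.22 + 38.59 + 33.49 + 32.37 + 34.82 + 35.63 + 39.79 + 40.20 + 43.99 + 40.27 + 41.34 = 542.66, so n·x̄ = 542.66.
σ₀² = 6.27² = 39.3129, σ² = 4.74² = 22.4676; σ² + n·σ₀² = 22.4676 + 14·39.3129 = 572.8482.
Posterior mean = (μ₀/σ₀² + n·x̄/σ²)/(1/σ₀² + n/σ²) = (σ²·μ₀ + σ₀²·n·x̄)/(σ² + n·σ₀²) = (22.4676·39.05 + 39.3129·542.66)/572.8482 = 22210.898094/572.8482 = 38.7727.

38.7727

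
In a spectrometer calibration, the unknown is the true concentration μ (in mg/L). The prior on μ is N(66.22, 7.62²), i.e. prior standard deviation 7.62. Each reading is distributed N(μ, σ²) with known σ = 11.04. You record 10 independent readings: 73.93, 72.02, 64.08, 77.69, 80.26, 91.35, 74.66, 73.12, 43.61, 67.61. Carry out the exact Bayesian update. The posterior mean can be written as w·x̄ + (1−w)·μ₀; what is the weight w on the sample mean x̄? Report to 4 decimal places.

For Normal data with known variance σ², a Normal(μ₀, σ₀²) prior on μ is conjugate. Posterior precision = 1/σ₀² + n/σ²; posterior mean is the precision-weighted average of μ₀ and x̄.
σ₀² = 7.62² = 58.0644, σ² = 11.04² = 121.8816. Prior precision 1/σ₀² = 1/58.0644; data precision n/σ² = 10/121.8816.
w = (n/σ²)/(1/σ₀² + n/σ²) = n·σ₀²/(σ² + n·σ₀²) = 10·58.0644/(121.8816 + 10·58.0644) = 580.644/702.5256 = 0.8265.

0.8265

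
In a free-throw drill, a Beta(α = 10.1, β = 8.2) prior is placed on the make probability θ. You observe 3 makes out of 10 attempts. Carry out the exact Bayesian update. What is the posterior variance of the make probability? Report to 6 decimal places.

0.008485

The Beta prior is conjugate to a Binomial/Bernoulli likelihood; the update adds successes to α and failures to β.
Posterior: Beta(α+k, β+n−k) = Beta(10.1+3, 8.2+7) = Beta(13.1, 15.2).
Var = αβ/((α+β)²(α+β+1)) = 13.1·15.2/(28.3²·29.3) = 0.008485.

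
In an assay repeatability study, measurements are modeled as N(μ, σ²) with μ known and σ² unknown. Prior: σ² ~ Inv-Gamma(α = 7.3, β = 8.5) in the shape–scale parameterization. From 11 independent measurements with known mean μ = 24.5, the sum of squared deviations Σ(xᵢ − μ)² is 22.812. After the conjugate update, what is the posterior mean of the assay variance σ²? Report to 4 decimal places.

With known mean μ and an Inverse-Gamma(α, β) prior on σ², the Normal likelihood is conjugate: posterior is Inv-Gamma(α + n/2, β + Σ(xᵢ−μ)²/2).
Posterior: Inv-Gamma(7.3 + 11/2, 8.5 + 22.812/2) = Inv-Gamma(12.80, 19.9060).
E[σ²|data] = β/(α−1) = 19.9060/11.80 = 1.6869.

1.6869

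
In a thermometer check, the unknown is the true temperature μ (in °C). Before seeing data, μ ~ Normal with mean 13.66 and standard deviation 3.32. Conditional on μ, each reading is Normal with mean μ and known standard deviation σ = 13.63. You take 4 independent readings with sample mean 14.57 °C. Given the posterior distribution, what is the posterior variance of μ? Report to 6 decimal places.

For Normal data with known variance σ², a Normal(μ₀, σ₀²) prior on μ is conjugate. Posterior precision = 1/σ₀² + n/σ²; posterior mean is the precision-weighted average of μ₀ and x̄.
σ₀² = 3.32² = 11.0224, σ² = 13.63² = 185.7769; σ² + n·σ₀² = 185.7769 + 4·11.0224 = 229.8665.
Posterior precision = 1/σ₀² + n/σ² = 1/11.0224 + 4/185.7769 = (σ² + n·σ₀²)/(σ₀²σ²) = 229.8665/(11.0224·185.7769); posterior variance σₙ² = σ₀²σ²/(σ² + n·σ₀²) = 11.0224·185.7769/229.8665 = 8.908246.

8.908246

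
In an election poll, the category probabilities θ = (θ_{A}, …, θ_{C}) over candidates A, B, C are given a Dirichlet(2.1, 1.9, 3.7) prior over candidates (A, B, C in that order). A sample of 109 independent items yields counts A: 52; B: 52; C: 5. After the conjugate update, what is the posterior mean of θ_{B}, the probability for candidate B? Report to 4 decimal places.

0.4619

The Dirichlet prior is conjugate to the Multinomial likelihood: each posterior αⱼ = prior αⱼ + observed count nⱼ.
Posterior concentration: (54.1, 53.9, 8.7), total = 116.7.
E[θ_{B}|data] = α_{B}/Σα = 53.9/116.7 = 0.4619.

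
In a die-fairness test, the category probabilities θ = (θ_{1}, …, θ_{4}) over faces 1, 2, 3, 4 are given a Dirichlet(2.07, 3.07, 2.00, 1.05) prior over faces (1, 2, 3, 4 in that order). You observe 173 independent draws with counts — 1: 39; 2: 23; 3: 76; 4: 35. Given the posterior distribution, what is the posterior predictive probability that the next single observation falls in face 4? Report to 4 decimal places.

The Dirichlet prior is conjugate to the Multinomial likelihood: each posterior αⱼ = prior αⱼ + observed count nⱼ.
Posterior concentration: (41.07, 26.07, 78.00, 36.05), total = 181.19.
P(next = 4 | data) = α_{4}/Σα = 0.1990.

0.1990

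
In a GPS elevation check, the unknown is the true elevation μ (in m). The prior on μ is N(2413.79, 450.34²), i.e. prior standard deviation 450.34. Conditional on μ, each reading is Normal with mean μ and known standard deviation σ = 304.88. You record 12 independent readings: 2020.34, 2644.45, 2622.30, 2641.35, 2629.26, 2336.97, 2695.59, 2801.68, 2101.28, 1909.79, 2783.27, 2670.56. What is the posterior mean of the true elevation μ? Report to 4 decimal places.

2485.3373

For Normal data with known variance σ², a Normal(μ₀, σ₀²) prior on μ is conjugate. Posterior precision = 1/σ₀² + n/σ²; posterior mean is the precision-weighted average of μ₀ and x̄.
Σxᵢ = 2020.34 + 2644.45 + 2622.30 + 2641.35 + 2629.26 + 2336.97 + 2695.59 + 2801.68 + 2101.28 + 1909.79 + 2783.27 + 2670.56 = 29856.84, so n·x̄ = 29856.84.
σ₀² = 450.34² = 202806.1156, σ² = 304.88² = 92951.8144; σ² + n·σ₀² = 92951.8144 + 12·202806.1156 = 2526625.2016.
Posterior mean = (μ₀/σ₀² + n·x̄/σ²)/(1/σ₀² + n/σ²) = (σ²·μ₀ + σ₀²·n·x̄)/(σ² + n·σ₀²) = (92951.8144·2413.79 + 202806.1156·29856.84)/2526625.2016 = 6279515904.57128/2526625.2016 = 2485.3373.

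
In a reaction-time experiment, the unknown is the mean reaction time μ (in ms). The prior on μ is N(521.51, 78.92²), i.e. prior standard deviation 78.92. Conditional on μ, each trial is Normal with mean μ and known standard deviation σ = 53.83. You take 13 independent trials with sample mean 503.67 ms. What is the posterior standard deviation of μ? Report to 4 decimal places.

14.6696

For Normal data with known variance σ², a Normal(μ₀, σ₀²) prior on μ is conjugate. Posterior precision = 1/σ₀² + n/σ²; posterior mean is the precision-weighted average of μ₀ and x̄.
σ₀² = 78.92² = 6228.3664, σ² = 53.83² = 2897.6689; σ² + n·σ₀² = 2897.6689 + 13·6228.3664 = 83866.4321.
Posterior precision = 1/σ₀² + n/σ² = 1/6228.3664 + 13/2897.6689 = (σ² + n·σ₀²)/(σ₀²σ²) = 83866.4321/(6228.3664·2897.6689); posterior variance σₙ² = σ₀²σ²/(σ² + n·σ₀²) = 6228.3664·2897.6689/83866.4321 = 215.196273.
Posterior SD = √σₙ² = √(6228.3664·2897.6689/83866.4321) = 14.6696.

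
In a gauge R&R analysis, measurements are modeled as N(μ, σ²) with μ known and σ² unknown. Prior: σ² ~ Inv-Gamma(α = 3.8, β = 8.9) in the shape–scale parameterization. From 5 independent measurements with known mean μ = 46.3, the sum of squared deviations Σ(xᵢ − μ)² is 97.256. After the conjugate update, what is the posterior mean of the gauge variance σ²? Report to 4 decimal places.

With known mean μ and an Inverse-Gamma(α, β) prior on σ², the Normal likelihood is conjugate: posterior is Inv-Gamma(α + n/2, β + Σ(xᵢ−μ)²/2).
Posterior: Inv-Gamma(3.8 + 5/2, 8.9 + 97.256/2) = Inv-Gamma(6.30, 57.5280).
E[σ²|data] = β/(α−1) = 57.5280/5.30 = 10.8543.

10.8543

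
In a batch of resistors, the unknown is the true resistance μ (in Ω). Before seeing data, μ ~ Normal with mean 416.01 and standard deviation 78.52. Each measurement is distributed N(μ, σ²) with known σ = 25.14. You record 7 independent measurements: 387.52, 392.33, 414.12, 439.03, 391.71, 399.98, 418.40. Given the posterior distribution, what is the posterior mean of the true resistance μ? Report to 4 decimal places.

406.2979

For Normal data with known variance σ², a Normal(μ₀, σ₀²) prior on μ is conjugate. Posterior precision = 1/σ₀² + n/σ²; posterior mean is the precision-weighted average of μ₀ and x̄.
Σxᵢ = 387.52 + 392.33 + 414.12 + 439.03 + 391.71 + 399.98 + 418.40 = 2843.09, so n·x̄ = 2843.09.
σ₀² = 78.52² = 6165.3904, σ² = 25.14² = 632.0196; σ² + n·σ₀² = 632.0196 + 7·6165.3904 = 43789.7524.
Posterior mean = (μ₀/σ₀² + n·x̄/σ²)/(1/σ₀² + n/σ²) = (σ²·μ₀ + σ₀²·n·x̄)/(σ² + n·σ₀²) = (632.0196·416.01 + 6165.3904·2843.09)/43789.7524 = 17791686.266132/43789.7524 = 406.2979.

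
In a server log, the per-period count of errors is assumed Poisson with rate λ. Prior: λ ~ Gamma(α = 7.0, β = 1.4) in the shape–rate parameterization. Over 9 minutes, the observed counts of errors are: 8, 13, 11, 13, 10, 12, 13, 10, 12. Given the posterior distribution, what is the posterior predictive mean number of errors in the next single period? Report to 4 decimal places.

With a Gamma(shape α, rate β) prior, the Poisson likelihood is conjugate: the posterior is Gamma(α + ΣXᵢ, β + n).
Sum of counts S = 102 over n = 9 minutes.
Posterior: Gamma(α+S, β+n) = Gamma(7.0+102, 1.4+9) = Gamma(109.0, 10.4).
The predictive distribution for one future period is NegBinom with mean α/β = 10.4808.

10.4808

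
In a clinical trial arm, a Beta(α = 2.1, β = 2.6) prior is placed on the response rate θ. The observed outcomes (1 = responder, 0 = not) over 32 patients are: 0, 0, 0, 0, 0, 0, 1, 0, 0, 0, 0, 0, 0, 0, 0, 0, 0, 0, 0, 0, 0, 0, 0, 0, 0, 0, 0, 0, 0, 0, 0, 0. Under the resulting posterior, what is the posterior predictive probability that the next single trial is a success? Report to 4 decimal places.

0.0845

The Beta prior is conjugate to a Binomial/Bernoulli likelihood; the update adds successes to α and failures to β.
Posterior: Beta(α+k, β+n−k) = Beta(2.1+1, 2.6+31) = Beta(3.1, 33.6).
For a single future Bernoulli trial, P(success | data) = α/(α+β) = 0.0845.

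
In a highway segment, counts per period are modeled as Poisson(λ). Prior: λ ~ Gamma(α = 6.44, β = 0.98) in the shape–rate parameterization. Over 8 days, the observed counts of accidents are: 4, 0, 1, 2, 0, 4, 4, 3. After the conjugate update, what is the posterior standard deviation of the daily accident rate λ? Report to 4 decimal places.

With a Gamma(shape α, rate β) prior, the Poisson likelihood is conjugate: the posterior is Gamma(α + ΣXᵢ, β + n).
Sum of counts S = 18 over n = 8 days.
Posterior: Gamma(α+S, β+n) = Gamma(6.44+18, 0.98+8) = Gamma(24.44, 8.98).
SD = √α/β = √24.44/8.98 = 0.5505.

0.5505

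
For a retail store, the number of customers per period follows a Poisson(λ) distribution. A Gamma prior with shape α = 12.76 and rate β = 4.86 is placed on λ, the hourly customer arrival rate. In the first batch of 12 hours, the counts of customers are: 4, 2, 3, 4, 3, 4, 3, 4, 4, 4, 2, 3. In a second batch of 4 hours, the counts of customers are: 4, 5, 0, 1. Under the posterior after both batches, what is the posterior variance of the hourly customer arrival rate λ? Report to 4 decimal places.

With a Gamma(shape α, rate β) prior, the Poisson likelihood is conjugate: the posterior is Gamma(α + ΣXᵢ, β + n).
Batch 1: sum of counts S = 40 over n = 12 hours.
After batch 1: Gamma(α+S, β+n) = Gamma(12.76+40, 4.86+12) = Gamma(52.76, 16.86).
Batch 2: sum of counts S = 10 over n = 4 hours.
After batch 2: Gamma(α+S, β+n) = Gamma(52.76+10, 16.86+4) = Gamma(62.76, 20.86).
Var = α/β² = 62.76/20.86² = 0.1442.

0.1442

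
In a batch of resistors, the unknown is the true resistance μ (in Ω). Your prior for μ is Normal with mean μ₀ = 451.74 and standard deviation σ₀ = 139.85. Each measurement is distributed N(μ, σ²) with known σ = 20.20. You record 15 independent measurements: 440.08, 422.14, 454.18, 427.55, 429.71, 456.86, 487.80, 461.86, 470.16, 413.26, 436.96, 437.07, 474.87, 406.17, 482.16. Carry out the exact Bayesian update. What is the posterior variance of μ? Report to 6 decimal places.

27.164884

For Normal data with known variance σ², a Normal(μ₀, σ₀²) prior on μ is conjugate. Posterior precision = 1/σ₀² + n/σ²; posterior mean is the precision-weighted average of μ₀ and x̄.
σ₀² = 139.85² = 19558.0225, σ² = 20.20² = 408.04; σ² + n·σ₀² = 408.04 + 15·19558.0225 = 293778.3775.
Posterior precision = 1/σ₀² + n/σ² = 1/19558.0225 + 15/408.04 = (σ² + n·σ₀²)/(σ₀²σ²) = 293778.3775/(19558.0225·408.04); posterior variance σₙ² = σ₀²σ²/(σ² + n·σ₀²) = 19558.0225·408.04/293778.3775 = 27.164884.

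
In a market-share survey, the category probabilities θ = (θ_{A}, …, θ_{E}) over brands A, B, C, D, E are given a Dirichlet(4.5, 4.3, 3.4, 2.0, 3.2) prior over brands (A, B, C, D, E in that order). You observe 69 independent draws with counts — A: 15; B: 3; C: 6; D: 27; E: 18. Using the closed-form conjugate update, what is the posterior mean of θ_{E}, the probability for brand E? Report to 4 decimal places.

0.2454

The Dirichlet prior is conjugate to the Multinomial likelihood: each posterior αⱼ = prior αⱼ + observed count nⱼ.
Posterior concentration: (19.5, 7.3, 9.4, 29.0, 21.2), total = 86.4.
E[θ_{E}|data] = α_{E}/Σα = 21.2/86.4 = 0.2454.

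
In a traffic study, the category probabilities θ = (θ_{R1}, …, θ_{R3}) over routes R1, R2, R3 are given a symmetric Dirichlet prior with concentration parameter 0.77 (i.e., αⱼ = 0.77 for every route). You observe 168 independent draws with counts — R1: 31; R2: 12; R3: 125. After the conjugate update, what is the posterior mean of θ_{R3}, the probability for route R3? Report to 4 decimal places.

The Dirichlet prior is conjugate to the Multinomial likelihood: each posterior αⱼ = prior αⱼ + observed count nⱼ.
Posterior concentration: (31.77, 12.77, 125.77), total = 170.31.
E[θ_{R3}|data] = α_{R3}/Σα = 125.77/170.31 = 0.7385.

0.7385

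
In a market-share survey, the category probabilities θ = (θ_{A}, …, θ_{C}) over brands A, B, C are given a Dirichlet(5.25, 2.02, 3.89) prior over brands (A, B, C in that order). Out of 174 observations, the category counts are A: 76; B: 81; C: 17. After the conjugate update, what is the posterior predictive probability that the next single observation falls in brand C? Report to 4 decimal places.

The Dirichlet prior is conjugate to the Multinomial likelihood: each posterior αⱼ = prior αⱼ + observed count nⱼ.
Posterior concentration: (81.25, 83.02, 20.89), total = 185.16.
P(next = C | data) = α_{C}/Σα = 0.1128.

0.1128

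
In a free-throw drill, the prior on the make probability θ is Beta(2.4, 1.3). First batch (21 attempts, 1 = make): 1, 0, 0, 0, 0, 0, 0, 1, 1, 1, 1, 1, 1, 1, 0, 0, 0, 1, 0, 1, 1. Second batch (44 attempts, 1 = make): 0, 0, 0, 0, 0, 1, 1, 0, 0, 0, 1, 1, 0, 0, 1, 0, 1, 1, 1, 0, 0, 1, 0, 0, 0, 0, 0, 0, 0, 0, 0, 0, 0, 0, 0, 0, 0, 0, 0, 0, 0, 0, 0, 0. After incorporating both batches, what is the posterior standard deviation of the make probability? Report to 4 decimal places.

0.0561

The Beta prior is conjugate to a Binomial/Bernoulli likelihood; the update adds successes to α and failures to β.
After batch 1: Beta(2.4+11, 1.3+10) = Beta(13.4, 11.3).
After batch 2: Beta(13.4+9, 11.3+35) = Beta(22.4, 46.3).
Var = αβ/((α+β)²(α+β+1)) = 22.4·46.3/(68.7²·69.7) = 0.00315270; SD = √0.00315270 = 0.0561.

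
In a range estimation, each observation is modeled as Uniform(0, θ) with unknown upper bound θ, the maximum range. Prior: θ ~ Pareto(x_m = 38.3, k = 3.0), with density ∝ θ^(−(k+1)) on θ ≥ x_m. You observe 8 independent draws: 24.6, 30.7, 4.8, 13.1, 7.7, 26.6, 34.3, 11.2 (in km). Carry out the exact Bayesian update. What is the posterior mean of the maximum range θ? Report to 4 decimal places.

A Pareto(scale x_m, shape k) prior on the upper bound θ of Uniform(0, θ) is conjugate: posterior is Pareto(max(x_m, max xᵢ), k + n).
Sample maximum = 34.3; prior scale x_m = 38.3 → posterior scale = max = 38.3.
Posterior shape = 3.0 + 8 = 11.0.
E[θ|data] = k·x_m/(k−1) = 11.0·38.3/10.0 = 42.1300.

42.1300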